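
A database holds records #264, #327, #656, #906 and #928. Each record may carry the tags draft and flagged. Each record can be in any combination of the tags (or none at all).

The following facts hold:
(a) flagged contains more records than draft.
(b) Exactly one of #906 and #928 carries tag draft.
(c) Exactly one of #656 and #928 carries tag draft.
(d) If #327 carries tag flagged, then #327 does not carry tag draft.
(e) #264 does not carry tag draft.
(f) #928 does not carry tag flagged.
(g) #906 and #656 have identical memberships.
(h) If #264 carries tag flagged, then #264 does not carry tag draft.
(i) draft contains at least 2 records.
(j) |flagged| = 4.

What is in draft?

draft = {#656, #906}

From (e): #264 ∉ draft.
From (f): #928 ∉ flagged.
(j): only 4 candidates remain for flagged, so all are in.
(d): #327 ∉ draft.
Suppose #656 ∉ draft: no assignment then satisfies all the clues, so #656 ∈ draft.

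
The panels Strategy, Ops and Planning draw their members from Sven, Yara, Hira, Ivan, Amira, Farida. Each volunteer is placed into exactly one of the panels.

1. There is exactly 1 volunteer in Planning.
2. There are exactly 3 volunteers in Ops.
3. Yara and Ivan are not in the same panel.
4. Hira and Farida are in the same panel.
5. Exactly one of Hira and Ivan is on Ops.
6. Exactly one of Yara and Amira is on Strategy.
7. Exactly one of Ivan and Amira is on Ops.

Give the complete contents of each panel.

Strategy = {Sven, Yara}; Ops = {Amira, Farida, Hira}; Planning = {Ivan}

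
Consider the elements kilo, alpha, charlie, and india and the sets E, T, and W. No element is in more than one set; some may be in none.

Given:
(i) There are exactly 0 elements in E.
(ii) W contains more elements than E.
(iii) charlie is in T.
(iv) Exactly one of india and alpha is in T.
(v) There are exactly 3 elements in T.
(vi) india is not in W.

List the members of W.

W = {alpha}

From (iii): charlie ∈ T.
From (vi): india ∉ W.
(i): E already has 0, so the rest are out.
Suppose kilo ∈ W: no assignment then satisfies all the clues, so kilo ∉ W.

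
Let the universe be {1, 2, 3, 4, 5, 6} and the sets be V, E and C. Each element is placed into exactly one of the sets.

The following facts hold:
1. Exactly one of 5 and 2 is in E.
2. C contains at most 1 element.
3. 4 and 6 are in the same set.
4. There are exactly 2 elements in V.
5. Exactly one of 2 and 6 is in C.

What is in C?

C = {2}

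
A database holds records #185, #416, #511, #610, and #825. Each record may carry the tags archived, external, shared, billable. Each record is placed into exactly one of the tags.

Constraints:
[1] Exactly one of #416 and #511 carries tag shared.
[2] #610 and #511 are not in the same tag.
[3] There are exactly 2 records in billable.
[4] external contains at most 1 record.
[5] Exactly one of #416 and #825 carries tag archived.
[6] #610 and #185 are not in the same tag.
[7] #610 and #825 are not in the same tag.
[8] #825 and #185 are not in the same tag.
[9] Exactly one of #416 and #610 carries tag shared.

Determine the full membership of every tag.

archived = {#825}; external = {#610}; shared = {#416}; billable = {#185, #511}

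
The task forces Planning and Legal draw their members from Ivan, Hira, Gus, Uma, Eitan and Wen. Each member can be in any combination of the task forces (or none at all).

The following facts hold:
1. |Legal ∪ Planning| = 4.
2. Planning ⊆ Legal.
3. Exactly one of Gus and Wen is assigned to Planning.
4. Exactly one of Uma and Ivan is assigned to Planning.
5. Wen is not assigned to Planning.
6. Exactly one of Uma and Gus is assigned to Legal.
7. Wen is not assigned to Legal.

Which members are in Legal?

Legal = {Eitan, Gus, Hira, Ivan}

From (5): Wen ∉ Planning.
From (7): Wen ∉ Legal.
(3) (exactly one): Gus ∈ Planning.
(2) with Gus ∈ Planning: Gus ∈ Legal.
(6) (exactly one): Uma ∉ Legal.
(2) contrapositive: Uma ∉ Planning.
(4) (exactly one): Ivan ∈ Planning.
(2) with Ivan ∈ Planning: Ivan ∈ Legal.
Suppose Hira ∉ Legal: no assignment then satisfies all the clues, so Hira ∈ Legal.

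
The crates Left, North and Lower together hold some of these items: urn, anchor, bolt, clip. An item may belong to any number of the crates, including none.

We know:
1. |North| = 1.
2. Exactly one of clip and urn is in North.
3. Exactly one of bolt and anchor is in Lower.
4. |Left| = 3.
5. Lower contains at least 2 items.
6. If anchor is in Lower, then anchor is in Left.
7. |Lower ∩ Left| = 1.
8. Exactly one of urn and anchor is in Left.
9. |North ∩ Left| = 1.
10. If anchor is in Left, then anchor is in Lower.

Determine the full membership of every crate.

Left = {anchor, bolt, clip}; North = {clip}; Lower = {anchor, urn}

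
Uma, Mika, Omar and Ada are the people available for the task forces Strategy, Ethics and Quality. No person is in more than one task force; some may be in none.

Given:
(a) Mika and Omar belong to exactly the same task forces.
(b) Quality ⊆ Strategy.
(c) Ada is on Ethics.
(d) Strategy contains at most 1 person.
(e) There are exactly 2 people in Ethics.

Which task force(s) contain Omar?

Omar: none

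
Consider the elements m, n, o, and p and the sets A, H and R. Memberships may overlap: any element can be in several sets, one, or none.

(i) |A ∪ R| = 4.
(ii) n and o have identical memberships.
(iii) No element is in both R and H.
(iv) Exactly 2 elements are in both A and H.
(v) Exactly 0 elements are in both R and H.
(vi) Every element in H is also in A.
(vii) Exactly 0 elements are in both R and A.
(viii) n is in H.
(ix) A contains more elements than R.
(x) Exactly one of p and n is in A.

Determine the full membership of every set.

From (viii): n ∈ H.
(ii): o matches n: o ∈ H.
(iii) (disjoint): n ∉ R.
(iii) (disjoint): o ∉ R.
(vi) with n ∈ H: n ∈ A.
(vi) with o ∈ H: o ∈ A.
(x) (exactly one): p ∉ A.
(vi) contrapositive: p ∉ H.
Suppose m ∉ A: no assignment then satisfies all the clues, so m ∈ A.

A = {m, n, o}; H = {n, o}; R = {p}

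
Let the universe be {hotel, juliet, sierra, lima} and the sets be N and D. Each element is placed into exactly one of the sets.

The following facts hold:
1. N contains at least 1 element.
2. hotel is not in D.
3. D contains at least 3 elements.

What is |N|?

From (2): hotel ∉ D.
(3): only 3 candidates remain for D, so all are in.
Only one set left: hotel ∈ N.

1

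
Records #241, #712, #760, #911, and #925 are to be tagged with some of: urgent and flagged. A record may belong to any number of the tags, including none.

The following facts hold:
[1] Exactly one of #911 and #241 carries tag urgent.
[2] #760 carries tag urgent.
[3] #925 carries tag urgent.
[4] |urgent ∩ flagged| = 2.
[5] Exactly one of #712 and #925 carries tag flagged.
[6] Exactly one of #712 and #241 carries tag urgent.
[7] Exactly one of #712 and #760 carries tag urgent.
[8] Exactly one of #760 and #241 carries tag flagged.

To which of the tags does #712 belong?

#712: none

From (2): #760 ∈ urgent.
From (3): #925 ∈ urgent.
(7) (exactly one): #712 ∉ urgent.
(6) (exactly one): #241 ∈ urgent.
(1) (exactly one): #911 ∉ urgent.
Suppose #712 ∈ flagged: no assignment then satisfies all the clues, so #712 ∉ flagged.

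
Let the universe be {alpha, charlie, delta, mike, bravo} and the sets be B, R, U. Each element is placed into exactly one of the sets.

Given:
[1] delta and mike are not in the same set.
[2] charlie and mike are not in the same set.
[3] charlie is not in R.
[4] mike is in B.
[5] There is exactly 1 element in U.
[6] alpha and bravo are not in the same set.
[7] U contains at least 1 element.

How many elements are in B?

2

From (3): charlie ∉ R.
From (4): mike ∈ B.
(1): delta ∉ B.
(2): charlie ∉ B.
Only one set left: charlie ∈ U.
(5): U already has 1, so the rest are out.
Only one set left: delta ∈ R.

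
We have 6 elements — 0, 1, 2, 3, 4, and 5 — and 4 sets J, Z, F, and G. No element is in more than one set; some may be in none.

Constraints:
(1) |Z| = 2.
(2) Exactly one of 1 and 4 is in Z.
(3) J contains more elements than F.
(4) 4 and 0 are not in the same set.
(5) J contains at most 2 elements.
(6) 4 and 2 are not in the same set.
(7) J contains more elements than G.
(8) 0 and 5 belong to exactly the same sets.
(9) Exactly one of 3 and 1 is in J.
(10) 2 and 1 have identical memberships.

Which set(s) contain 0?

0: none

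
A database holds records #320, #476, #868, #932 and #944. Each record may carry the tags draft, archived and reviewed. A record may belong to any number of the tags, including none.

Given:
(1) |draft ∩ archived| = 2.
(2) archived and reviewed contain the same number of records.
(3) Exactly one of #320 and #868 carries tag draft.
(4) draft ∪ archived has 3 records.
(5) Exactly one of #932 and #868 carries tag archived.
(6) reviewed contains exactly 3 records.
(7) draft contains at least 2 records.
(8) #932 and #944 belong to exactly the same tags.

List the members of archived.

archived = {#320, #476, #868}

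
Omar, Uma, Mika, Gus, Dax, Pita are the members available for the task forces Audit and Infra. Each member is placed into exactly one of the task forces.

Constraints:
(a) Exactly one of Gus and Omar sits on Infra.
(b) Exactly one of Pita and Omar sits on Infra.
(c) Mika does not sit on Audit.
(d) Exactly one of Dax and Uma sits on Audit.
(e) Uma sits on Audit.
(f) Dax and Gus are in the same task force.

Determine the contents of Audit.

From (c): Mika ∉ Audit.
From (e): Uma ∈ Audit.
(d) (exactly one): Dax ∉ Audit.
(f): Gus matches Dax: Gus ∉ Audit.
Only one task force left: Mika ∈ Infra.
Only one task force left: Gus ∈ Infra.
Only one task force left: Dax ∈ Infra.
(a) (exactly one): Omar ∉ Infra.
(b) (exactly one): Pita ∈ Infra.
Only one task force left: Omar ∈ Audit.

Audit = {Omar, Uma}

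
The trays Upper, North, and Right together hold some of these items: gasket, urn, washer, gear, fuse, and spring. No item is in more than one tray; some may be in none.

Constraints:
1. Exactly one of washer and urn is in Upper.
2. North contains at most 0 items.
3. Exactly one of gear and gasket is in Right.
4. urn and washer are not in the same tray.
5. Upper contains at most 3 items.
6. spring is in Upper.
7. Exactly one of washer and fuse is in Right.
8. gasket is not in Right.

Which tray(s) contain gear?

From (6): spring ∈ Upper.
From (8): gasket ∉ Right.
(2): North already has 0, so the rest are out.
(3) (exactly one): gear ∈ Right.

gear: Right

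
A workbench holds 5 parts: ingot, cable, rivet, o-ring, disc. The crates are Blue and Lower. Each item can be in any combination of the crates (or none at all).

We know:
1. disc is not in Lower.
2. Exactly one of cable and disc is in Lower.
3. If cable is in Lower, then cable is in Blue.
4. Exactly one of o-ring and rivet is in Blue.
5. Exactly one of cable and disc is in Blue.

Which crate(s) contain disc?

From (1): disc ∉ Lower.
(2) (exactly one): cable ∈ Lower.
(3): cable ∈ Blue.
(5) (exactly one): disc ∉ Blue.

disc: none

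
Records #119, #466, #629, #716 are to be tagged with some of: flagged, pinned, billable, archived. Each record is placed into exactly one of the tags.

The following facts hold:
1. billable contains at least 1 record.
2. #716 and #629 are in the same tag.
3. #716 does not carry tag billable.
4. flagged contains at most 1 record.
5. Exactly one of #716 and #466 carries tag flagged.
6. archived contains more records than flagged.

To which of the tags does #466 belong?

#466: flagged

From (3): #716 ∉ billable.
(2): #629 matches #716: #629 ∉ billable.
Suppose #466 ∉ flagged: no assignment then satisfies all the clues, so #466 ∈ flagged.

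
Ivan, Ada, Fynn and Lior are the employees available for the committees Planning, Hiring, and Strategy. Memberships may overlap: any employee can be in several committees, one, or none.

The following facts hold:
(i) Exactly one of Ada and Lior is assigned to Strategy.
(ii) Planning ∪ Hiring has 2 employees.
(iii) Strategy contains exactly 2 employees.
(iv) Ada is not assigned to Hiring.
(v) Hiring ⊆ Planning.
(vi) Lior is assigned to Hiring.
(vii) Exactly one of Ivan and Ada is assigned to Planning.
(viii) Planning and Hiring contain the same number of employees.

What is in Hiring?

Hiring = {Ivan, Lior}

From (iv): Ada ∉ Hiring.
From (vi): Lior ∈ Hiring.
(v) with Lior ∈ Hiring: Lior ∈ Planning.
Suppose Ivan ∉ Hiring: no assignment then satisfies all the clues, so Ivan ∈ Hiring.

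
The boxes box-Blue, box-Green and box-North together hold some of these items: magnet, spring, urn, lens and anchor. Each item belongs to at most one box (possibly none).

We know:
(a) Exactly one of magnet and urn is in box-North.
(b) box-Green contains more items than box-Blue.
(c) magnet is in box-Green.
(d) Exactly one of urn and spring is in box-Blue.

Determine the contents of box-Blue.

box-Blue = {spring}

From (c): magnet ∈ box-Green.
(a) (exactly one): urn ∈ box-North.
(d) (exactly one): spring ∈ box-Blue.
Suppose lens ∈ box-Blue: no assignment then satisfies all the clues, so lens ∉ box-Blue.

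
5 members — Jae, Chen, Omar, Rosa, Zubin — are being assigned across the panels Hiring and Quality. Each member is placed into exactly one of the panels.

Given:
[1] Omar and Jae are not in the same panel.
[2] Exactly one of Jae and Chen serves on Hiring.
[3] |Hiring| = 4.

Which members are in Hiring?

Hiring = {Chen, Omar, Rosa, Zubin}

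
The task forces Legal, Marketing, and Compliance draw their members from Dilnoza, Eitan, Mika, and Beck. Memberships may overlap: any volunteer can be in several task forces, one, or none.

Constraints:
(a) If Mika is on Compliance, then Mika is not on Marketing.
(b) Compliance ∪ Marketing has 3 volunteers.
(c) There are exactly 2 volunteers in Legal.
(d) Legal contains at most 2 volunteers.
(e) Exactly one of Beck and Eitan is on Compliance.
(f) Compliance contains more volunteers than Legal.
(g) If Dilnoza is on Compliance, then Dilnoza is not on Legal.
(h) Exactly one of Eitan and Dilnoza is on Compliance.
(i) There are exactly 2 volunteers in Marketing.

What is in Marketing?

Marketing = {Beck, Dilnoza}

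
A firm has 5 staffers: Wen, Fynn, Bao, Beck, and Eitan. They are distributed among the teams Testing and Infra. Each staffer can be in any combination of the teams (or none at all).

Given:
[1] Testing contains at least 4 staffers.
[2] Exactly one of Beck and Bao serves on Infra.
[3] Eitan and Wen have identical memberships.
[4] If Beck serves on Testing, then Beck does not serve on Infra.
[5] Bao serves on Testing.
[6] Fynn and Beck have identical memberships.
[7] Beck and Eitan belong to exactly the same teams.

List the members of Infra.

Infra = {Bao}

From (5): Bao ∈ Testing.
Suppose Wen ∈ Infra: no assignment then satisfies all the clues, so Wen ∉ Infra.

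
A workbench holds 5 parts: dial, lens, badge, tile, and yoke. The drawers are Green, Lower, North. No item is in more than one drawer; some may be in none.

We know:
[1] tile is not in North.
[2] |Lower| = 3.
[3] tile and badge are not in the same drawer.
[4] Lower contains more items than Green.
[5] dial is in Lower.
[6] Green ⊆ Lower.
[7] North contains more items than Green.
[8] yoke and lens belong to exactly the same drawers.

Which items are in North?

North = {badge}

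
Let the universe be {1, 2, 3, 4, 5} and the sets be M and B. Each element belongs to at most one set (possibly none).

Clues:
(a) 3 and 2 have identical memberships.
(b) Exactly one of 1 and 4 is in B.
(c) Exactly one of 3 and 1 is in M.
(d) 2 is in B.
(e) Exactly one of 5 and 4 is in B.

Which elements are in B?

B = {2, 3, 4}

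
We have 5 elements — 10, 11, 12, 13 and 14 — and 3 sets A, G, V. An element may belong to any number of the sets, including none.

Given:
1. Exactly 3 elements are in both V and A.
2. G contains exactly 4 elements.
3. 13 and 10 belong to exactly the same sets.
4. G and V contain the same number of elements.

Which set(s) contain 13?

13: A, G, V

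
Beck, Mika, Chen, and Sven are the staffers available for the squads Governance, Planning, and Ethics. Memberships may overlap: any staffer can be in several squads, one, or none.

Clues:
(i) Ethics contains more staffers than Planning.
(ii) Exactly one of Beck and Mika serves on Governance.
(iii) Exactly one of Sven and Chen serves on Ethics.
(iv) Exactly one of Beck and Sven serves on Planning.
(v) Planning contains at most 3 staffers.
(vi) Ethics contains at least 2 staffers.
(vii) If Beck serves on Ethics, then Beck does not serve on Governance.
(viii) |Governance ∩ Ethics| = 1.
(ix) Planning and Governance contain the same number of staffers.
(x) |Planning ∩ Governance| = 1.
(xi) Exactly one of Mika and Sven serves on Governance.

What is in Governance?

Governance = {Chen, Mika}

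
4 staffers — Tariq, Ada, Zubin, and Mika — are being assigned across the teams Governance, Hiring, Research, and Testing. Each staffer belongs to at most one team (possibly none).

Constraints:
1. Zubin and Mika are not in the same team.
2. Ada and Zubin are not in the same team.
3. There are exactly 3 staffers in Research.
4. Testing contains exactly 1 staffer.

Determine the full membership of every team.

Governance = {}; Hiring = {}; Research = {Ada, Mika, Tariq}; Testing = {Zubin}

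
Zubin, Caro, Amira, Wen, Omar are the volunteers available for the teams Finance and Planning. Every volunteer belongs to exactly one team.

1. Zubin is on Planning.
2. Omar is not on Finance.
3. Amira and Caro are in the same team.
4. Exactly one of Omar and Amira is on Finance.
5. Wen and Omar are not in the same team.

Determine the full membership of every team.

From (1): Zubin ∈ Planning.
From (2): Omar ∉ Finance.
(4) (exactly one): Amira ∈ Finance.
Only one team left: Omar ∈ Planning.
(3): Caro matches Amira: Caro ∈ Finance.
(5): Wen ∉ Planning.
Only one team left: Wen ∈ Finance.

Finance = {Amira, Caro, Wen}; Planning = {Omar, Zubin}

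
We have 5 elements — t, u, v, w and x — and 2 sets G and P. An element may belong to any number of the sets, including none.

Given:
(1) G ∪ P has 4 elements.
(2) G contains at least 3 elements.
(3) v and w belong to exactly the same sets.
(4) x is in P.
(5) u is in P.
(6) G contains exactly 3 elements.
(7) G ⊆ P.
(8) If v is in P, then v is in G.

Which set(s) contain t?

t: none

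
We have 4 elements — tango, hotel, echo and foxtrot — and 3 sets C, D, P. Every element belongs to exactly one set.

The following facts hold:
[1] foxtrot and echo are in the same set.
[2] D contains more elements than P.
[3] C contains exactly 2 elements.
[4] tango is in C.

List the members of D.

D = {echo, foxtrot}

From (4): tango ∈ C.
Suppose hotel ∈ D: no assignment then satisfies all the clues, so hotel ∉ D.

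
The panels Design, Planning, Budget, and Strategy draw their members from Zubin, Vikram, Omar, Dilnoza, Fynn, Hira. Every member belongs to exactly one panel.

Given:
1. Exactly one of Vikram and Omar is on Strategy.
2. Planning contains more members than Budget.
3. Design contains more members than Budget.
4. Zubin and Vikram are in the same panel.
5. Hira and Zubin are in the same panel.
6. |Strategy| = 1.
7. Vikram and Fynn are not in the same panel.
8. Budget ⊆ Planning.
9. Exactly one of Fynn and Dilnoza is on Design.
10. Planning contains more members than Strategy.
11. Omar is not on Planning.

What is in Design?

Design = {Fynn}

From (11): Omar ∉ Planning.
(8) contrapositive: Omar ∉ Budget.
Suppose Zubin ∈ Design: no assignment then satisfies all the clues, so Zubin ∉ Design.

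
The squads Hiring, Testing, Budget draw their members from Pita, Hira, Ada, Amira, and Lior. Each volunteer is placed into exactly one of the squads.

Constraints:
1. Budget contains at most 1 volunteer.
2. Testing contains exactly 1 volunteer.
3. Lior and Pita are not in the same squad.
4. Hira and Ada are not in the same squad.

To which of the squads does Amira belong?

Amira: Hiring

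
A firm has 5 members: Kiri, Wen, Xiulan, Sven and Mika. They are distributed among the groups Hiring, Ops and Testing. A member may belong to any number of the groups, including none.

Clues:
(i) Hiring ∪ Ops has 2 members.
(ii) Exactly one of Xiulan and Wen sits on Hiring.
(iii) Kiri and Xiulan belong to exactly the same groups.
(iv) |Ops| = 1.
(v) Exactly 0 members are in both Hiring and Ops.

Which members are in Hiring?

Hiring = {Wen}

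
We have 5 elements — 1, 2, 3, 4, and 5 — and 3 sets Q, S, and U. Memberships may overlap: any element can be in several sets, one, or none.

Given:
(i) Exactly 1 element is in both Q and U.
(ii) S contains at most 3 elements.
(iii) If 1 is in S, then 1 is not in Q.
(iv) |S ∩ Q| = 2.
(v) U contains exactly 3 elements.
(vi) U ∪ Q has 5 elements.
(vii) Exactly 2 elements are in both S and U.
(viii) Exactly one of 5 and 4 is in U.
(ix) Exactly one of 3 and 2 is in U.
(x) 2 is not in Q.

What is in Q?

Q = {3, 4, 5}

From (x): 2 ∉ Q.
Suppose 1 ∈ Q: no assignment then satisfies all the clues, so 1 ∉ Q.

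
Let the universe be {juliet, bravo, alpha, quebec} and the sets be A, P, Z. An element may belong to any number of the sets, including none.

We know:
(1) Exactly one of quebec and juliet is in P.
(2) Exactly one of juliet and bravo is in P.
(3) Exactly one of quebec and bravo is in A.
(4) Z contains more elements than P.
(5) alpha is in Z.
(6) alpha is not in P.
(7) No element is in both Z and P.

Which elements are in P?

P = {juliet}

From (5): alpha ∈ Z.
From (6): alpha ∉ P.
Suppose juliet ∉ P: no assignment then satisfies all the clues, so juliet ∈ P.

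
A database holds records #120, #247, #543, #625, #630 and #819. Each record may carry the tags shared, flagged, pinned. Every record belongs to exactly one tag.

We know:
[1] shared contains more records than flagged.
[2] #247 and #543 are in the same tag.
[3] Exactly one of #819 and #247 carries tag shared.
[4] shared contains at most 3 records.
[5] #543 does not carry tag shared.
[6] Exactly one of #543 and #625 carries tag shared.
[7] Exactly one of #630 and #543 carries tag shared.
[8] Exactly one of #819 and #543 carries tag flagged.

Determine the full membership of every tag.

shared = {#625, #630, #819}; flagged = {#247, #543}; pinned = {#120}

From (5): #543 ∉ shared.
(2): #247 matches #543: #247 ∉ shared.
(3) (exactly one): #819 ∈ shared.
(6) (exactly one): #625 ∈ shared.
(7) (exactly one): #630 ∈ shared.
(8) (exactly one): #543 ∈ flagged.
(2): #247 matches #543: #247 ∈ flagged.
(4): shared already has 3, so the rest are out.
Suppose #120 ∈ flagged: no assignment then satisfies all the clues, so #120 ∉ flagged.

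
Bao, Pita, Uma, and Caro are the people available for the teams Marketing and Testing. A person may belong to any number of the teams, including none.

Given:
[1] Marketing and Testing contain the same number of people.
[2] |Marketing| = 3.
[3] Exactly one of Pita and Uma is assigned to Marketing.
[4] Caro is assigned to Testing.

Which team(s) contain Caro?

Caro: Marketing, Testing

From (4): Caro ∈ Testing.
Suppose Caro ∉ Marketing: no assignment then satisfies all the clues, so Caro ∈ Marketing.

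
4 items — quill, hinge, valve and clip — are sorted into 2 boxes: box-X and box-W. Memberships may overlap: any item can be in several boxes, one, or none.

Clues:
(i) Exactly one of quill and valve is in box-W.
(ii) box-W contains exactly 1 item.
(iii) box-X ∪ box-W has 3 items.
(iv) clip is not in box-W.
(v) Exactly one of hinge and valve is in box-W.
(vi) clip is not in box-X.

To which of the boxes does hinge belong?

hinge: box-X

From (iv): clip ∉ box-W.
From (vi): clip ∉ box-X.
Suppose hinge ∉ box-X: no assignment then satisfies all the clues, so hinge ∈ box-X.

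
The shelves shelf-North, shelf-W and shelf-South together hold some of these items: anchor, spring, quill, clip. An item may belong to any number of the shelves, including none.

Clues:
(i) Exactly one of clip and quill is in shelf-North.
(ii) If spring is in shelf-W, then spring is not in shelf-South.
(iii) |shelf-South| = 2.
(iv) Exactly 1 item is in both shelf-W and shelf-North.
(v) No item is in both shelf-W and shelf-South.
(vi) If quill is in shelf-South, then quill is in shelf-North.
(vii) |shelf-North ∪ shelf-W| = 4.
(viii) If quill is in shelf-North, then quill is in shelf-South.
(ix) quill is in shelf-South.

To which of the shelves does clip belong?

From (ix): quill ∈ shelf-South.
(v) (disjoint): quill ∉ shelf-W.
(vi): quill ∈ shelf-North.
(i) (exactly one): clip ∉ shelf-North.
Suppose clip ∉ shelf-W: no assignment then satisfies all the clues, so clip ∈ shelf-W.

clip: shelf-W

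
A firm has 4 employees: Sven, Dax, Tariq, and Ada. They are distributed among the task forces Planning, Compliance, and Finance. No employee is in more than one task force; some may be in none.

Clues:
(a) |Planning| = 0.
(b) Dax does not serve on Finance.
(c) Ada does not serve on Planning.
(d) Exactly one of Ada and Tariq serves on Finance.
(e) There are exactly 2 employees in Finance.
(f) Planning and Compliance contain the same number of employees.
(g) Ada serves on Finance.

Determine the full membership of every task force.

Planning = {}; Compliance = {}; Finance = {Ada, Sven}

From (b): Dax ∉ Finance.
From (c): Ada ∉ Planning.
From (g): Ada ∈ Finance.
(a): Planning already has 0, so the rest are out.
(d) (exactly one): Tariq ∉ Finance.
(e): only 2 candidates remain for Finance, so all are in.
Suppose Dax ∈ Compliance: no assignment then satisfies all the clues, so Dax ∉ Compliance.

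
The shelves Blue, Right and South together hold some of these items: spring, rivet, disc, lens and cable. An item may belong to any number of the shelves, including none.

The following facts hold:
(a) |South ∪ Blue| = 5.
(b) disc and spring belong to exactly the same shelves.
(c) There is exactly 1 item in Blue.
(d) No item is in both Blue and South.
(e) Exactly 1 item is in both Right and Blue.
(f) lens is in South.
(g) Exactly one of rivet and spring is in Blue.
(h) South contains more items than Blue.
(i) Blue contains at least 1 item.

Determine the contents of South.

South = {cable, disc, lens, spring}

From (f): lens ∈ South.
(d) (disjoint): lens ∉ Blue.
Suppose spring ∉ South: no assignment then satisfies all the clues, so spring ∈ South.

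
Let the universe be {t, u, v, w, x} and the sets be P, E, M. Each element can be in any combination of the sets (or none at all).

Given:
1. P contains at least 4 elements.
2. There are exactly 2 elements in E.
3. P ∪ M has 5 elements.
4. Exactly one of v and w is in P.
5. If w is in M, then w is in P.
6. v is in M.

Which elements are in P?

P = {t, u, w, x}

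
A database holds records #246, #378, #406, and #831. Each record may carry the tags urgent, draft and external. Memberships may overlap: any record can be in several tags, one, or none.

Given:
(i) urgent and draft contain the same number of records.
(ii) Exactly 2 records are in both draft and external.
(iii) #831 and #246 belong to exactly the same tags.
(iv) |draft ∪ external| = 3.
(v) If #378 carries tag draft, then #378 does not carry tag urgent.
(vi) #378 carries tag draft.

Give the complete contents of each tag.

From (vi): #378 ∈ draft.
(v): #378 ∉ urgent.
Suppose #246 ∉ urgent: no assignment then satisfies all the clues, so #246 ∈ urgent.

urgent = {#246, #406, #831}; draft = {#246, #378, #831}; external = {#246, #831}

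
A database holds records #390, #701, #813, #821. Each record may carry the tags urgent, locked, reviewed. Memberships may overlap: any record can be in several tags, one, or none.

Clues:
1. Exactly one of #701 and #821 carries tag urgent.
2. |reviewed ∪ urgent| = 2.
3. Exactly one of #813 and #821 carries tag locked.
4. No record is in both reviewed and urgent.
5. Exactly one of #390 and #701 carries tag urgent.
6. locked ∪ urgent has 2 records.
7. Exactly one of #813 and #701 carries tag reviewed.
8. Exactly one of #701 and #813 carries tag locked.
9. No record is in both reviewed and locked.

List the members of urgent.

urgent = {#701}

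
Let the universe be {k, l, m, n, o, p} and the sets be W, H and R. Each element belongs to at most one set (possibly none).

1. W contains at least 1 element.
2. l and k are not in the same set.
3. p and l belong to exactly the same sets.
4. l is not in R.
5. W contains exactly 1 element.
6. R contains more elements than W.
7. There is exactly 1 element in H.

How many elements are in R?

2

From (4): l ∉ R.
(3): p matches l: p ∉ R.
Suppose l ∈ W: no assignment then satisfies all the clues, so l ∉ W.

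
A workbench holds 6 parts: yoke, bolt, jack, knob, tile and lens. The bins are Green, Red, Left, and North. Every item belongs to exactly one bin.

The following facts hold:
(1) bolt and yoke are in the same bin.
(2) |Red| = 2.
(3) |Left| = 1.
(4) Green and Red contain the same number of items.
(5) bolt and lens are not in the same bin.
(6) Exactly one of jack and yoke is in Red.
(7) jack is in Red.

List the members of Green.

Green = {bolt, yoke}

From (7): jack ∈ Red.
(6) (exactly one): yoke ∉ Red.
(1): bolt matches yoke: bolt ∉ Red.
Suppose yoke ∉ Green: no assignment then satisfies all the clues, so yoke ∈ Green.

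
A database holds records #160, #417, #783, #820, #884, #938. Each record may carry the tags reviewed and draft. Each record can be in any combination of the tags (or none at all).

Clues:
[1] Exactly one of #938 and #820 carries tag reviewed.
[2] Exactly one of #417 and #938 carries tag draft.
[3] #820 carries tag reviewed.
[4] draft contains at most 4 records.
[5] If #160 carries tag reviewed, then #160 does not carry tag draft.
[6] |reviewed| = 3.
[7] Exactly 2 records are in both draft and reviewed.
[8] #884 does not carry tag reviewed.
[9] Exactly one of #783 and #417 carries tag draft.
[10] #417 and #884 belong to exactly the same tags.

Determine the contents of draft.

draft = {#783, #820, #938}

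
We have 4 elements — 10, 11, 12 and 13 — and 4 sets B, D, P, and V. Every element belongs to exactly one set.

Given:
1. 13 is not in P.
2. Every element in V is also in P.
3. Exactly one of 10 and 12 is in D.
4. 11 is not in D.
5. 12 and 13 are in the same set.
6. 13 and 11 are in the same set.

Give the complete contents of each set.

From (1): 13 ∉ P.
From (4): 11 ∉ D.
(2) contrapositive: 13 ∉ V.
(5): 12 matches 13: 12 ∉ P.
(5): 12 matches 13: 12 ∉ V.
(6): 13 matches 11: 13 ∉ D.
(6): 11 matches 13: 11 ∉ P.
(6): 11 matches 13: 11 ∉ V.
Only one set left: 11 ∈ B.
Only one set left: 13 ∈ B.
(5): 12 matches 13: 12 ∈ B.
(3) (exactly one): 10 ∈ D.

B = {11, 12, 13}; D = {10}; P = {}; V = {}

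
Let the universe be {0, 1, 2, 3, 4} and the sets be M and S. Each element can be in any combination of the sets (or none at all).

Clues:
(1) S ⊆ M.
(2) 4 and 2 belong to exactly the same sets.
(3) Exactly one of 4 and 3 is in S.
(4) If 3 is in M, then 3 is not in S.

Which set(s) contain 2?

2: M, S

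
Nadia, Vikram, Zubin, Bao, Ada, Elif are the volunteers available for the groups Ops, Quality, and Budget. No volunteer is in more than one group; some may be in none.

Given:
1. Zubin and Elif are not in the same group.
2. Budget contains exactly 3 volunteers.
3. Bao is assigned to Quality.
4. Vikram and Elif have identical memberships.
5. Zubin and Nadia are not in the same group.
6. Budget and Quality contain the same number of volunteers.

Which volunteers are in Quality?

Quality = {Ada, Bao, Zubin}

From (3): Bao ∈ Quality.
Suppose Nadia ∈ Quality: no assignment then satisfies all the clues, so Nadia ∉ Quality.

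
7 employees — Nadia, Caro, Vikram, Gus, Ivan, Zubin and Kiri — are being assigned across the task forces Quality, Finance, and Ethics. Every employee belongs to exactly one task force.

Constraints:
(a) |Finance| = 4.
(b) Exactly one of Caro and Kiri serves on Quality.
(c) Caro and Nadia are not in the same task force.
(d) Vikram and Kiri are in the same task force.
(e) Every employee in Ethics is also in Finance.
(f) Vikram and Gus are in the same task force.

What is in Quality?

Quality = {Caro, Ivan, Zubin}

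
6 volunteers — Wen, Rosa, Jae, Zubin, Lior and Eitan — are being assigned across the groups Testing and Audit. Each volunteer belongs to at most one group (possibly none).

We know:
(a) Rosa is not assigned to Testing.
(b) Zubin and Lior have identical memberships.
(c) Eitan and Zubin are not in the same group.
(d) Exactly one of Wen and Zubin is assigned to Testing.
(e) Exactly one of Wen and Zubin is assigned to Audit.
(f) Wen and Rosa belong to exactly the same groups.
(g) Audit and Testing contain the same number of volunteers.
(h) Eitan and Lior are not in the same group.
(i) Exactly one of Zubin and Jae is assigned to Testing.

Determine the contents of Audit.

Audit = {Rosa, Wen}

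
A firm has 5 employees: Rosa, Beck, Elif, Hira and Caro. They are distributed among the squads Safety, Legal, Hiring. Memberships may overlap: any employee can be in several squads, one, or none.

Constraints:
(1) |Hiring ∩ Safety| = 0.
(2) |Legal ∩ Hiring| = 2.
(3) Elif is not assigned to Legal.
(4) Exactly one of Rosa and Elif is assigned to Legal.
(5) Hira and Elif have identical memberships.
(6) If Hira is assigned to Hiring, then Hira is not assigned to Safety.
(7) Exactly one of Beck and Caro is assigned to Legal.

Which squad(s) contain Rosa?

Rosa: Hiring, Legal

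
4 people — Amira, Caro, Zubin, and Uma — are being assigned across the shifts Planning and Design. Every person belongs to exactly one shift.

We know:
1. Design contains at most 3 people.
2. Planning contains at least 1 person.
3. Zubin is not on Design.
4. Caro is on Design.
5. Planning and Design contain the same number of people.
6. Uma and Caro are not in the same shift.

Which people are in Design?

From (3): Zubin ∉ Design.
From (4): Caro ∈ Design.
(6): Uma ∉ Design.
Only one shift left: Zubin ∈ Planning.
Only one shift left: Uma ∈ Planning.
Suppose Amira ∉ Design: no assignment then satisfies all the clues, so Amira ∈ Design.

Design = {Amira, Caro}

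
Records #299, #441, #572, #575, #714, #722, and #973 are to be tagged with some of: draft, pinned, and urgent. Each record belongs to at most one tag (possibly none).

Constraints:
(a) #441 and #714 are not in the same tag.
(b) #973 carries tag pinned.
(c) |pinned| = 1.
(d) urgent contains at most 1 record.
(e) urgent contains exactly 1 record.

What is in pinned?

From (b): #973 ∈ pinned.
(c): pinned already has 1, so the rest are out.

pinned = {#973}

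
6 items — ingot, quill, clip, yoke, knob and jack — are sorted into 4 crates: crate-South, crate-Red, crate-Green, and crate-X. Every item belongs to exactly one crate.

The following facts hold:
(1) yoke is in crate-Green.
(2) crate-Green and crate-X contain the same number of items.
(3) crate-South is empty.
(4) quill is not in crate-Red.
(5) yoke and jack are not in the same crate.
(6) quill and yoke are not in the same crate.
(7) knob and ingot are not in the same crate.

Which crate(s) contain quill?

quill: crate-X

From (1): yoke ∈ crate-Green.
From (4): quill ∉ crate-Red.
(3): crate-South already has 0, so the rest are out.
(5): jack ∉ crate-Green.
(6): quill ∉ crate-Green.
Only one crate left: quill ∈ crate-X.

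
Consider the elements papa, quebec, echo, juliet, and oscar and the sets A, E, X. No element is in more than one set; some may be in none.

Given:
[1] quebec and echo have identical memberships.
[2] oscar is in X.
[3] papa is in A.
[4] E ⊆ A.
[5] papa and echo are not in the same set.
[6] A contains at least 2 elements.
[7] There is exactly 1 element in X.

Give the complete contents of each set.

From (2): oscar ∈ X.
From (3): papa ∈ A.
(5): echo ∉ A.
(7): X already has 1, so the rest are out.
(1): quebec matches echo: quebec ∉ A.
(4) contrapositive: quebec ∉ E.
(4) contrapositive: echo ∉ E.
(6): only 2 candidates remain for A, so all are in.

A = {juliet, papa}; E = {}; X = {oscar}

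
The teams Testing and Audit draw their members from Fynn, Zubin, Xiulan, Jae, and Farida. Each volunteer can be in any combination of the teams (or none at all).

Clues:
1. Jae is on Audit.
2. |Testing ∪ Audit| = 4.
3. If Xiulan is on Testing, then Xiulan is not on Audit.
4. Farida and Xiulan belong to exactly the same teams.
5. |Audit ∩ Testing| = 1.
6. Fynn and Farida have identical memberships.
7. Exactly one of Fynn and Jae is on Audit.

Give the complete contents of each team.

Testing = {Farida, Fynn, Jae, Xiulan}; Audit = {Jae}

From (1): Jae ∈ Audit.
(7) (exactly one): Fynn ∉ Audit.
(6): Farida matches Fynn: Farida ∉ Audit.
(4): Xiulan matches Farida: Xiulan ∉ Audit.
Suppose Fynn ∉ Testing: no assignment then satisfies all the clues, so Fynn ∈ Testing.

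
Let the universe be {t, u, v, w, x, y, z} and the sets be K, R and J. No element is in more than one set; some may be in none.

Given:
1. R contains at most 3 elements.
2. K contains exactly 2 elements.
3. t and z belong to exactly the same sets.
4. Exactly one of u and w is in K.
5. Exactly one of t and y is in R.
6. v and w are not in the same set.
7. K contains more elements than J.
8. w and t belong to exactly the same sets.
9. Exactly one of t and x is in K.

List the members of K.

K = {u, x}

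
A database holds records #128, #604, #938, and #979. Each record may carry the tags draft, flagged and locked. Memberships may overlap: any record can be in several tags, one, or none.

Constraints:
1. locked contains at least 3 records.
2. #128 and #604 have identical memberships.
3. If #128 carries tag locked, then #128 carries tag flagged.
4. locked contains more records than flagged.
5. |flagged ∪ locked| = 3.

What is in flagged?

flagged = {#128, #604}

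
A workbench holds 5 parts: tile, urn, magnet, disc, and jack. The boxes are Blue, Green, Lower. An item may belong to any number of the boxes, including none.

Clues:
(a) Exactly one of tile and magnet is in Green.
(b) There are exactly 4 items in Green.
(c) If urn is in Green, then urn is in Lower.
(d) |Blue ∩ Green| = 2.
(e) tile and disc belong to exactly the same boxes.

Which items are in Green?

Green = {disc, jack, tile, urn}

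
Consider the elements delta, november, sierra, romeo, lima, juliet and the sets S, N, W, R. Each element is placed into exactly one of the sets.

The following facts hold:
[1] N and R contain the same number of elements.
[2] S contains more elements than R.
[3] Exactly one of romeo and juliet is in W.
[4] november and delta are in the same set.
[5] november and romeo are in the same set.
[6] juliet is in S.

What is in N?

N = {}

From (6): juliet ∈ S.
(3) (exactly one): romeo ∈ W.
(5): november matches romeo: november ∉ S.
(5): november matches romeo: november ∉ N.
(5): november matches romeo: november ∈ W.
(4): delta matches november: delta ∉ S.
(4): delta matches november: delta ∉ N.
(4): delta matches november: delta ∈ W.
Suppose sierra ∈ N: no assignment then satisfies all the clues, so sierra ∉ N.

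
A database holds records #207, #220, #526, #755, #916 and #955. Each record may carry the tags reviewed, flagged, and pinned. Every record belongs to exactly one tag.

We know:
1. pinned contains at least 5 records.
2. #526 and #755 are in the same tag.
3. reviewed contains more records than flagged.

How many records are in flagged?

0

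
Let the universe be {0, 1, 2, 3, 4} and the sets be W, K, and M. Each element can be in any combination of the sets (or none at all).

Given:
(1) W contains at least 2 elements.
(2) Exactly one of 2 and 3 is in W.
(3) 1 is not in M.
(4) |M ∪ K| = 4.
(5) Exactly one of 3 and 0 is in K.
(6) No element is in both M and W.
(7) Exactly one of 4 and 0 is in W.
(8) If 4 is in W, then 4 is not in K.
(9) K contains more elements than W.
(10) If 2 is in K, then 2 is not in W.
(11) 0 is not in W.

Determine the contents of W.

W = {3, 4}

From (3): 1 ∉ M.
From (11): 0 ∉ W.
(7) (exactly one): 4 ∈ W.
(8): 4 ∉ K.
(6) (disjoint): 4 ∉ M.
Suppose 1 ∈ W: no assignment then satisfies all the clues, so 1 ∉ W.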